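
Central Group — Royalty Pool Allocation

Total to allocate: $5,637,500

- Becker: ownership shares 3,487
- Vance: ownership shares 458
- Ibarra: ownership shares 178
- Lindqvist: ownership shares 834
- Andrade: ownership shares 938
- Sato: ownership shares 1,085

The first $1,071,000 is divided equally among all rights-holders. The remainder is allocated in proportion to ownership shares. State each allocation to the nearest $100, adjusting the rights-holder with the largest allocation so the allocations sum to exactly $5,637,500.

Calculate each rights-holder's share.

Equal tier: $1,071,000 ÷ 6 = $178,500 apiece.
Remainder $4,566,500 by ownership shares (total 6,980): Becker 2,281,287.32 → $2,281,300; Vance 299,635.67 → $299,600; Ibarra 116,452.29 → $116,500; Lindqvist 545,624.79 → $545,600; Andrade 613,664.33 → $613,700; Sato 709,835.60 → $709,800.
Totals: Becker $178,500 + $2,281,300 = $2,459,800; Vance $178,500 + $299,600 = $478,100; Ibarra $178,500 + $116,500 = $295,000; Lindqvist $178,500 + $545,600 = $724,100; Andrade $178,500 + $613,700 = $792,200; Sato $178,500 + $709,800 = $888,300.

Becker: $2,459,800 · Vance: $478,100 · Ibarra: $295,000 · Lindqvist: $724,100 · Andrade: $792,200 · Sato: $888,300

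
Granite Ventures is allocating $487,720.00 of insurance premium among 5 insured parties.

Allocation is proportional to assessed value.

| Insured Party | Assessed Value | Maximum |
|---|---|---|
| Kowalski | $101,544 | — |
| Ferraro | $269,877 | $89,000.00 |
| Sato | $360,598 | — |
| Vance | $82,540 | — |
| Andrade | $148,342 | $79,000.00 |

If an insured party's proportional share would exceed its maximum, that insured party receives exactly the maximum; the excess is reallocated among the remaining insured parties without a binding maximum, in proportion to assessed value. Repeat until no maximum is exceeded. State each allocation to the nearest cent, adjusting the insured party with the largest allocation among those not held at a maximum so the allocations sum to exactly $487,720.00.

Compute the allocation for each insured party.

Combined assessed value = 962,901.
Unconstrained shares: Kowalski 51,433.1584; Ferraro 136,695.6836; Sato 182,646.8729; Vance 41,807.4224; Andrade 75,136.8627.
Held at cap: Ferraro ($89,000.00); balance $398,720.00 reallocated over remaining assessed value 693,024.
Held at cap: Andrade ($79,000.00); balance $319,720.00 reallocated over remaining assessed value 544,682.
Remaining shares: Kowalski 59,604.7743 → $59,604.77; Sato 211,665.5086 → $211,665.51; Vance 48,449.7171 → $48,449.72.

Kowalski: $59,604.77 · Ferraro: $89,000.00 · Sato: $211,665.51 · Vance: $48,449.72 · Andrade: $79,000.00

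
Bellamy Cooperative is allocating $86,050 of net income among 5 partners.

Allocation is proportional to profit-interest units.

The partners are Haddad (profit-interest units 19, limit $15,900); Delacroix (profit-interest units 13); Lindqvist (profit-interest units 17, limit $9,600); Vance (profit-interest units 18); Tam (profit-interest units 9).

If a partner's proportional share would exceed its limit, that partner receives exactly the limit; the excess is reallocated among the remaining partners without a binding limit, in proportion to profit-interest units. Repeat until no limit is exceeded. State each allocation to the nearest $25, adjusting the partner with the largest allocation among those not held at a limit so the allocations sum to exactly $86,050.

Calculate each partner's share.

Haddad: $15,900 · Delacroix: $19,675 · Lindqvist: $9,600 · Vance: $27,250 · Tam: $13,625

Combined profit-interest units = 76.
Proportional shares (ignoring caps): Haddad 21,512.50; Delacroix 14,719.08; Lindqvist 19,248.03; Vance 20,380.26; Tam 10,190.13.
Cap binds for Haddad ($15,900), Lindqvist ($9,600); remaining pool $60,550 reallocated over remaining profit-interest units 40.
Shares after redistribution: Delacroix 19,678.75 → $19,675; Vance 27,247.50 → $27,250; Tam 13,623.75 → $13,625.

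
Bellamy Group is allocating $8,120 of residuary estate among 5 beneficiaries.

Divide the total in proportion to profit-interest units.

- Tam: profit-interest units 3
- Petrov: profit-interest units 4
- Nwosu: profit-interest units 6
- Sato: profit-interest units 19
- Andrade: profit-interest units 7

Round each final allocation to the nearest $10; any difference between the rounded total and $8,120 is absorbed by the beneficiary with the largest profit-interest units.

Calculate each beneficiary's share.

Sum of profit-interest units: 3 + 4 + 6 + 19 + 7 = 39.
Unrounded shares: Tam 624.62; Petrov 832.82; Nwosu 1,249.23; Sato 3,955.90; Andrade 1,457.44.
Rounded to nearest $10: Tam $620; Petrov $830; Nwosu $1,250; Sato $3,960; Andrade $1,460. Sum = $8,120.
Sum already equals the total — no adjustment.

Tam: $620 | Petrov: $830 | Nwosu: $1,250 | Sato: $3,960 | Andrade: $1,460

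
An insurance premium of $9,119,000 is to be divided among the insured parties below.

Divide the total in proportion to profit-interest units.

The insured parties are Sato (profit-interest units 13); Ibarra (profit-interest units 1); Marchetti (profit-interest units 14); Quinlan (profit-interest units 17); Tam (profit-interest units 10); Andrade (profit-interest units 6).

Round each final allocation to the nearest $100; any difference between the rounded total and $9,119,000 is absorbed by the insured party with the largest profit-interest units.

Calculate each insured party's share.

Total profit-interest units = 61.
Unrounded shares: Sato 13/61 × $9,119,000 = 1,943,393.44; Ibarra 1/61 × $9,119,000 = 149,491.80; Marchetti 14/61 × $9,119,000 = 2,092,885.25; Quinlan 17/61 × $9,119,000 = 2,541,360.66; Tam 10/61 × $9,119,000 = 1,494,918.03; Andrade 6/61 × $9,119,000 = 896,950.82.
At nearest $100: Sato $1,943,400; Ibarra $149,500; Marchetti $2,092,900; Quinlan $2,541,400; Tam $1,494,900; Andrade $897,000. Sum = $9,119,100.
Difference $9,119,000 − $9,119,100 = −$100 applied to largest profit-interest units (Quinlan): Quinlan becomes $2,541,300.

Sato: $1,943,400 | Ibarra: $149,500 | Marchetti: $2,092,900 | Quinlan: $2,541,300 | Tam: $1,494,900 | Andrade: $897,000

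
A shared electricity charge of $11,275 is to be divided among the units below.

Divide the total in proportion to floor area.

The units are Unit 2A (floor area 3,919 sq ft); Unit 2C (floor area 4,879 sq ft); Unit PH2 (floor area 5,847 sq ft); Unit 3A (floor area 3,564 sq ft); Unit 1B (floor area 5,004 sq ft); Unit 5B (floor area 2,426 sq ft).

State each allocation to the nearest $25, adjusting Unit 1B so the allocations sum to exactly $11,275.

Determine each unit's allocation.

Combined floor area = 25,639.
Proportional shares: Unit 2A 3,919/25,639 × $11,275 = 1,723.42; Unit 2C 4,879/25,639 × $11,275 = 2,145.59; Unit PH2 5,847/25,639 × $11,275 = 2,571.28; Unit 3A 3,564/25,639 × $11,275 = 1,567.30; Unit 1B 5,004/25,639 × $11,275 = 2,200.56; Unit 5B 2,426/25,639 × $11,275 = 1,066.86.
At nearest $25: Unit 2A $1,725; Unit 2C $2,150; Unit PH2 $2,575; Unit 3A $1,575; Unit 1B $2,200; Unit 5B $1,075. Sum = $11,300.
Difference $11,275 − $11,300 = −$25 applied to Unit 1B: Unit 1B becomes $2,175.

Unit 2A: $1,725; Unit 2C: $2,150; Unit PH2: $2,575; Unit 3A: $1,575; Unit 1B: $2,175; Unit 5B: $1,075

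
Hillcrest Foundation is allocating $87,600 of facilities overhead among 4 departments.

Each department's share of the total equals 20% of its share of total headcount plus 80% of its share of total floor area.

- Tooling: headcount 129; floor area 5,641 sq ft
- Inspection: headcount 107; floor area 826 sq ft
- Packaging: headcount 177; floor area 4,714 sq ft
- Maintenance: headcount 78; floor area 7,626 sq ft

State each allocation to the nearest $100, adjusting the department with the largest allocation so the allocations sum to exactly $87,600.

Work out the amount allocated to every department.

Tooling: $25,600 · Inspection: $6,900 · Packaging: $23,900 · Maintenance: $31,200

Totals — headcount 491, floor area 18,807.
Combined weights (20% headcount + 80% floor area): Tooling 0.2925; Inspection 0.0787; Packaging 0.2726; Maintenance 0.3562.
Raw shares: Tooling 25,622.92; Inspection 6,895.90; Packaging 23,881.41; Maintenance 31,199.77.
After rounding ($100): Tooling $25,600; Inspection $6,900; Packaging $23,900; Maintenance $31,200. Sum = $87,600.
Sum already equals the total — no adjustment.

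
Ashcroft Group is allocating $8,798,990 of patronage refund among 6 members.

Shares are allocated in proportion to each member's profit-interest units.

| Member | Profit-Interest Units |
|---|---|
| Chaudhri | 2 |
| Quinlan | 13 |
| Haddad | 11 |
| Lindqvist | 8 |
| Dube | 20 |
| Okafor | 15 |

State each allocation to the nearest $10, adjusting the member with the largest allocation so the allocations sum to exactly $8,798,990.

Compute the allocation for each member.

Total profit-interest units = 69.
Proportional shares: Chaudhri 2/69 × $8,798,990 = 255,043.19; Quinlan 13/69 × $8,798,990 = 1,657,780.72; Haddad 11/69 × $8,798,990 = 1,402,737.54; Lindqvist 8/69 × $8,798,990 = 1,020,172.75; Dube 20/69 × $8,798,990 = 2,550,431.88; Okafor 15/69 × $8,798,990 = 1,912,823.91.
At nearest $10: Chaudhri $255,040; Quinlan $1,657,780; Haddad $1,402,740; Lindqvist $1,020,170; Dube $2,550,430; Okafor $1,912,820. Sum = $8,798,980.
Difference $8,798,990 − $8,798,980 = +$10 applied to largest allocation (Dube): Dube becomes $2,550,440.

Chaudhri: $255,040 · Quinlan: $1,657,780 · Haddad: $1,402,740 · Lindqvist: $1,020,170 · Dube: $2,550,440 · Okafor: $1,912,820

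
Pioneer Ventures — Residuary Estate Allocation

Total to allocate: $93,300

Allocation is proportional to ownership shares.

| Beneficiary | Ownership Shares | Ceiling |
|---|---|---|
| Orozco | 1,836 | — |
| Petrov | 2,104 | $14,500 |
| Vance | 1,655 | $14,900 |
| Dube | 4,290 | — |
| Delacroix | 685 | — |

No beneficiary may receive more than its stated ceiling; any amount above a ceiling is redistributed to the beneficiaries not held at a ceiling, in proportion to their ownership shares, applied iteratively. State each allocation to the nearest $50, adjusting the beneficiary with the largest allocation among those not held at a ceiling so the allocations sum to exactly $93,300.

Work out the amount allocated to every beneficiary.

Orozco: $17,250 | Petrov: $14,500 | Vance: $14,900 | Dube: $40,200 | Delacroix: $6,450

Sum of ownership shares: 10,570.
Proportional shares (ignoring caps): Orozco 16,206.13; Petrov 18,571.73; Vance 14,608.47; Dube 37,867.27; Delacroix 6,046.40.
Capped: Petrov ($14,500); residual $78,800 reallocated over remaining ownership shares 8,466.
Capped: Vance ($14,900); residual $63,900 reallocated over remaining ownership shares 6,811.
Remaining shares: Orozco 17,225.14 → $17,250; Dube 40,248.27 → $40,250; Delacroix 6,426.59 → $6,450.
Rounding difference −$50 applied to Dube → $40,200.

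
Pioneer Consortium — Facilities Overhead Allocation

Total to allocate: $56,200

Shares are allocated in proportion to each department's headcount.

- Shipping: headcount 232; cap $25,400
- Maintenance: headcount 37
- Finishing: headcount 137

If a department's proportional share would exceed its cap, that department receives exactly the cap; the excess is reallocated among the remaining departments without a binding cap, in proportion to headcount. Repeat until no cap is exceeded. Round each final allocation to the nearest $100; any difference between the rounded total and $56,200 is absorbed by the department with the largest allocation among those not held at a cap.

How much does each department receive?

Shipping: $25,400; Maintenance: $6,500; Finishing: $24,300

Headcount total: 406.
Unconstrained shares: Shipping 32,114.29; Maintenance 5,121.67; Finishing 18,964.04.
Held at cap: Shipping ($25,400); remaining pool $30,800 reallocated over remaining headcount 174.
Redistributed shares: Maintenance 6,549.43 → $6,500; Finishing 24,250.57 → $24,300.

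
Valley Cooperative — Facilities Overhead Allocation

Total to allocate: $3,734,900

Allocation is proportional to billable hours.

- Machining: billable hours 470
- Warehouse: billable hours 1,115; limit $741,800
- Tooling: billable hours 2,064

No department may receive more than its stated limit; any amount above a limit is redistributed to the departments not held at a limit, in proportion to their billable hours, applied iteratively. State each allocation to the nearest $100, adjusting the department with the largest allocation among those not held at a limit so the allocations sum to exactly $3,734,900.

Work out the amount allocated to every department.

Machining: $555,200; Warehouse: $741,800; Tooling: $2,437,900

Combined billable hours = 3,649.
Proportional shares (ignoring caps): Machining 481,064.13; Warehouse 1,141,247.88; Tooling 2,112,588.00.
Held at cap: Warehouse ($741,800); remaining pool $2,993,100 reallocated over remaining billable hours 2,534.
Remaining shares: Machining 555,152.72 → $555,200; Tooling 2,437,947.28 → $2,437,900.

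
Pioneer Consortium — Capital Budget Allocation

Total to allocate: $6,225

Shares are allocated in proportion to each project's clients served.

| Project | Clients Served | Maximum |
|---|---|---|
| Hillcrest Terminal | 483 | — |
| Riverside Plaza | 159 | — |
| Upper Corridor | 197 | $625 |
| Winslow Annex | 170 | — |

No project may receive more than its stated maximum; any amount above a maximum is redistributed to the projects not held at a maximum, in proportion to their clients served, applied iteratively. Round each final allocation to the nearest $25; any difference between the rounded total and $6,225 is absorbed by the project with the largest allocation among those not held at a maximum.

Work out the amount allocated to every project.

Total clients served = 1,009.
Proportional shares (ignoring caps): Hillcrest Terminal 2,979.86; Riverside Plaza 980.95; Upper Corridor 1,215.39; Winslow Annex 1,048.81.
Capped: Upper Corridor ($625); remaining pool $5,600 reallocated over remaining clients served 812.
Shares after redistribution: Hillcrest Terminal 3,331.03 → $3,325; Riverside Plaza 1,096.55 → $1,100; Winslow Annex 1,172.41 → $1,175.

Hillcrest Terminal: $3,325 | Riverside Plaza: $1,100 | Upper Corridor: $625 | Winslow Annex: $1,175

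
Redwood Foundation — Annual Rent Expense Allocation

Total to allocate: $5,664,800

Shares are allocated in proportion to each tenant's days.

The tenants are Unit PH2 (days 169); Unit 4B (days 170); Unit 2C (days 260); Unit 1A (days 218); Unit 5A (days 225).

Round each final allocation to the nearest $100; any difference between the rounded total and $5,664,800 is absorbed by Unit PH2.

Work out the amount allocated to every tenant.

Combined days = 1,042.
Unrounded shares: Unit PH2 169/1,042 × $5,664,800 = 918,763.15; Unit 4B 170/1,042 × $5,664,800 = 924,199.62; Unit 2C 260/1,042 × $5,664,800 = 1,413,481.77; Unit 1A 218/1,042 × $5,664,800 = 1,185,150.10; Unit 5A 225/1,042 × $5,664,800 = 1,223,205.37.
At nearest $100: Unit PH2 $918,800; Unit 4B $924,200; Unit 2C $1,413,500; Unit 1A $1,185,200; Unit 5A $1,223,200. Sum = $5,664,900.
Difference $5,664,800 − $5,664,900 = −$100 applied to Unit PH2: Unit PH2 becomes $918,700.

Unit PH2: $918,700 · Unit 4B: $924,200 · Unit 2C: $1,413,500 · Unit 1A: $1,185,200 · Unit 5A: $1,223,200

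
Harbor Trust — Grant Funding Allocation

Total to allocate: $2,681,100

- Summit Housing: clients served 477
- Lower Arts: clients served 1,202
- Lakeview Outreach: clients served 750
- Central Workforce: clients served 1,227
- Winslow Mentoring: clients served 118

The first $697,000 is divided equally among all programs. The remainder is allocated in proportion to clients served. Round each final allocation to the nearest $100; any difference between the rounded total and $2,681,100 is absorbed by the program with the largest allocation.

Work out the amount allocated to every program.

Summit Housing: $390,200; Lower Arts: $771,300; Lakeview Outreach: $533,700; Central Workforce: $784,500; Winslow Mentoring: $201,400

$697,000 shared equally gives $139,400 per program.
Remainder $1,984,100 by clients served (total 3,774): Summit Housing 250,772.58 → $250,800; Lower Arts 631,925.86 → $631,900; Lakeview Outreach 394,296.50 → $394,300; Central Workforce 645,069.08 → $645,100; Winslow Mentoring 62,035.98 → $62,000.
Totals: Summit Housing $139,400 + $250,800 = $390,200; Lower Arts $139,400 + $631,900 = $771,300; Lakeview Outreach $139,400 + $394,300 = $533,700; Central Workforce $139,400 + $645,100 = $784,500; Winslow Mentoring $139,400 + $62,000 = $201,400.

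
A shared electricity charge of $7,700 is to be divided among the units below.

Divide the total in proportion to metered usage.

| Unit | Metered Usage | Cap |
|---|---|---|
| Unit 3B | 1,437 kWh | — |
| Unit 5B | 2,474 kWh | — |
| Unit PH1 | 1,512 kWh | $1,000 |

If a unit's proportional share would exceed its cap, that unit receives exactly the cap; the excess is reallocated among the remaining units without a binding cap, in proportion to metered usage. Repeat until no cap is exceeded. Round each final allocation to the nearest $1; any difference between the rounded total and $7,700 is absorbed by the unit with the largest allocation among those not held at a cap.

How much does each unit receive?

Sum of metered usage: 5,423.
Pro-rata shares before constraints: Unit 3B 2,040.37; Unit 5B 3,512.78; Unit PH1 2,146.86.
Cap binds for Unit PH1 ($1,000); balance $6,700 reallocated over remaining metered usage 3,911.
Remaining shares: Unit 3B 2,461.75 → $2,462; Unit 5B 4,238.25 → $4,238.

Unit 3B: $2,462; Unit 5B: $4,238; Unit PH1: $1,000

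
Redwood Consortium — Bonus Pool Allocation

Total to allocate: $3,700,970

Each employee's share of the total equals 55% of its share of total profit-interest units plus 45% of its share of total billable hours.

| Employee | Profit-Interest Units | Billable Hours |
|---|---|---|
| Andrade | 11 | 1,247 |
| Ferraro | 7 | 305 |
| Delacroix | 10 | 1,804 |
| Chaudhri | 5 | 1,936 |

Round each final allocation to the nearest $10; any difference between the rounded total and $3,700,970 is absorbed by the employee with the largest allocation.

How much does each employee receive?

Andrade: $1,070,950; Ferraro: $527,770; Delacroix: $1,184,560; Chaudhri: $917,690

Totals — profit-interest units 33, billable hours 5,292.
Blended shares (55% profit-interest units + 45% billable hours): Andrade 0.2894; Ferraro 0.1426; Delacroix 0.3201; Chaudhri 0.2480.
Proportional shares: Andrade 1,070,952.46; Ferraro 527,765.88; Delacroix 1,184,562.17; Chaudhri 917,689.50.
Rounded to nearest $10: Andrade $1,070,950; Ferraro $527,770; Delacroix $1,184,560; Chaudhri $917,690. Sum = $3,700,970.
Sum already equals the total — no adjustment.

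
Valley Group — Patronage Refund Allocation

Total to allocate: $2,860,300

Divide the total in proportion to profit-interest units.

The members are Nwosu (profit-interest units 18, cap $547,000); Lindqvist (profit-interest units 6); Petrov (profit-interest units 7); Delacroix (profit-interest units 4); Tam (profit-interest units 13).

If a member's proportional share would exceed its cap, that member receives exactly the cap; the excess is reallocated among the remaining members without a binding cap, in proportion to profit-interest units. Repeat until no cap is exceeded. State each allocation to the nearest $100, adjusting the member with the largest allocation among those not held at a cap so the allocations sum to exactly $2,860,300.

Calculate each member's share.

Profit-interest units total: 48.
Unconstrained shares: Nwosu 1,072,612.50; Lindqvist 357,537.50; Petrov 417,127.08; Delacroix 238,358.33; Tam 774,664.58.
Capped: Nwosu ($547,000); balance $2,313,300 reallocated over remaining profit-interest units 30.
Shares after redistribution: Lindqvist 462,660.00 → $462,700; Petrov 539,770.00 → $539,800; Delacroix 308,440.00 → $308,400; Tam 1,002,430.00 → $1,002,400.

Nwosu: $547,000 · Lindqvist: $462,700 · Petrov: $539,800 · Delacroix: $308,400 · Tam: $1,002,400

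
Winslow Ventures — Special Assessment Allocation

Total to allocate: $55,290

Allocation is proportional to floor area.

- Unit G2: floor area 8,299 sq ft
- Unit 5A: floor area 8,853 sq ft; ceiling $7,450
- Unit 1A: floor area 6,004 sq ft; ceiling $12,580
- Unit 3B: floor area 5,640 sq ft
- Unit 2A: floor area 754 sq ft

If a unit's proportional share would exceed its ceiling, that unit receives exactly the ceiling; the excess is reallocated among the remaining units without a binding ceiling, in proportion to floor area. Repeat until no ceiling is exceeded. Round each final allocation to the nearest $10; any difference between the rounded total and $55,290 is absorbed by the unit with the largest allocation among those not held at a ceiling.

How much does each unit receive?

Unit G2: $19,920; Unit 5A: $7,450; Unit 1A: $12,580; Unit 3B: $13,530; Unit 2A: $1,810

Total floor area = 29,550.
Pro-rata shares before constraints: Unit G2 15,527.98; Unit 5A 16,564.55; Unit 1A 11,233.88; Unit 3B 10,552.81; Unit 2A 1,410.78.
Cap binds for Unit 5A ($7,450); balance $47,840 reallocated over remaining floor area 20,697.
Cap binds for Unit 1A ($12,580); balance $35,260 reallocated over remaining floor area 14,693.
Remaining shares: Unit G2 19,915.79 → $19,920; Unit 3B 13,534.77 → $13,530; Unit 2A 1,809.44 → $1,810.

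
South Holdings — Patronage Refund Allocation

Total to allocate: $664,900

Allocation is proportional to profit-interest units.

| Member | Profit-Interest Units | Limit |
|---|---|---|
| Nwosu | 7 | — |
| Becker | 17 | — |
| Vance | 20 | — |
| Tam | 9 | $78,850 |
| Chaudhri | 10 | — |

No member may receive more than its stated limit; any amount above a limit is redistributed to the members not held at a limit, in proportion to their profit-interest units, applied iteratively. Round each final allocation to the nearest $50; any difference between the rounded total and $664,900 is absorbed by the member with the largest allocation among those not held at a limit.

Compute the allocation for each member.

Profit-interest units total: 63.
Proportional shares (ignoring caps): Nwosu 73,877.78; Becker 179,417.46; Vance 211,079.37; Tam 94,985.71; Chaudhri 105,539.68.
Cap binds for Tam ($78,850); residual $586,050 reallocated over remaining profit-interest units 54.
Remaining shares: Nwosu 75,969.44 → $75,950; Becker 184,497.22 → $184,500; Vance 217,055.56 → $217,050; Chaudhri 108,527.78 → $108,550.

Nwosu: $75,950; Becker: $184,500; Vance: $217,050; Tam: $78,850; Chaudhri: $108,550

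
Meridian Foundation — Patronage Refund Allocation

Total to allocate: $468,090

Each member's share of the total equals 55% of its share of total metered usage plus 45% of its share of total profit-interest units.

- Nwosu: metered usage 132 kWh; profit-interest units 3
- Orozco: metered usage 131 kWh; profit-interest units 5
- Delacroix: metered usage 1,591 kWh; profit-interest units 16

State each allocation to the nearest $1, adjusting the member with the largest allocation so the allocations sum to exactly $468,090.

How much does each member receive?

Nwosu: $44,660; Orozco: $62,074; Delacroix: $361,356

Metered usage total 1,854; profit-interest units total 24.
Blended shares (55% metered usage + 45% profit-interest units): Nwosu 0.0954; Orozco 0.1326; Delacroix 0.7720.
Proportional shares: Nwosu 44,659.80; Orozco 62,074.31; Delacroix 361,355.89.
After rounding ($1): Nwosu $44,660; Orozco $62,074; Delacroix $361,356. Sum = $468,090.
No rounding difference to absorb.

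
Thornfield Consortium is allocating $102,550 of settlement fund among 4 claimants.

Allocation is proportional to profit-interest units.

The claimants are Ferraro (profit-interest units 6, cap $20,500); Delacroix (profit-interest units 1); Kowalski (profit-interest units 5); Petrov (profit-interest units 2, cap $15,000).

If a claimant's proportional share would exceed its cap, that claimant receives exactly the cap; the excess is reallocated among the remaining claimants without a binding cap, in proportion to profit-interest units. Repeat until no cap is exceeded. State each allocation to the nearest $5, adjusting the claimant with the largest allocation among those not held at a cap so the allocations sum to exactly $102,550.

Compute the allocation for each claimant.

Ferraro: $20,500 · Delacroix: $11,175 · Kowalski: $55,875 · Petrov: $15,000

Combined profit-interest units = 14.
Pro-rata shares before constraints: Ferraro 43,950.00; Delacroix 7,325.00; Kowalski 36,625.00; Petrov 14,650.00.
Cap binds for Ferraro ($20,500); remaining pool $82,050 reallocated over remaining profit-interest units 8.
Cap binds for Petrov ($15,000); remaining pool $67,050 reallocated over remaining profit-interest units 6.
Remaining shares: Delacroix 11,175.00 → $11,175; Kowalski 55,875.00 → $55,875.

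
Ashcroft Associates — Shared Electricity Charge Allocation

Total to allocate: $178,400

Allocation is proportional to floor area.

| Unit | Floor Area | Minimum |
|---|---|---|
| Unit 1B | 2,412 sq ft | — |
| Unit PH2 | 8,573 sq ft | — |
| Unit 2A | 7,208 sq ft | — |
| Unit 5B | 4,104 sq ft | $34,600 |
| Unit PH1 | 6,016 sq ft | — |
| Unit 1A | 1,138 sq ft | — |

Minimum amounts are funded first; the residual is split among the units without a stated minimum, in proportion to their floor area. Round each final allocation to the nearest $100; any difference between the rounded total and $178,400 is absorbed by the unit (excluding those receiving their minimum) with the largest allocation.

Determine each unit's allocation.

Unit 1B: $13,700 · Unit PH2: $48,600 · Unit 2A: $40,900 · Unit 5B: $34,600 · Unit PH1: $34,100 · Unit 1A: $6,500

Minimums first: Unit 5B $34,600. Remaining pool $143,800.
Remaining pool split over remaining floor area 25,347: Unit 1B 13,683.89 → $13,700; Unit PH2 48,636.82 → $48,600; Unit 2A 40,892.82 → $40,900; Unit PH1 34,130.30 → $34,100; Unit 1A 6,456.16 → $6,500.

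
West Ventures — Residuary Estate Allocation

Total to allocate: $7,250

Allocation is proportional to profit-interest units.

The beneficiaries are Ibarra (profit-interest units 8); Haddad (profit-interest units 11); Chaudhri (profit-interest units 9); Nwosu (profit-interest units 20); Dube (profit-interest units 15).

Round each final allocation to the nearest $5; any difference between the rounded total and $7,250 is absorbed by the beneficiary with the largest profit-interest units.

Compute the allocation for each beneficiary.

Profit-interest units total: 63.
Raw shares: Ibarra 8/63 × $7,250 = 920.63; Haddad 11/63 × $7,250 = 1,265.87; Chaudhri 9/63 × $7,250 = 1,035.71; Nwosu 20/63 × $7,250 = 2,301.59; Dube 15/63 × $7,250 = 1,726.19.
After rounding ($5): Ibarra $920; Haddad $1,265; Chaudhri $1,035; Nwosu $2,300; Dube $1,725. Sum = $7,245.
Difference $7,250 − $7,245 = +$5 applied to largest profit-interest units (Nwosu): Nwosu becomes $2,305.

Ibarra: $920 | Haddad: $1,265 | Chaudhri: $1,035 | Nwosu: $2,305 | Dube: $1,725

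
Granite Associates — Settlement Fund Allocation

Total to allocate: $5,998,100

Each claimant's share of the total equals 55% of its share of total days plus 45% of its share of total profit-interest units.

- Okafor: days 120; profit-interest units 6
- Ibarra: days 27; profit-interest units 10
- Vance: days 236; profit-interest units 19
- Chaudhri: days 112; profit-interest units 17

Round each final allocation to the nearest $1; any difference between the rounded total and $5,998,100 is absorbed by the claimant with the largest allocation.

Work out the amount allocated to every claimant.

Totals — days 495, profit-interest units 52.
Composite weights (55% days + 45% profit-interest units): Okafor 0.1853; Ibarra 0.1165; Vance 0.4266; Chaudhri 0.2716.
Pro-rata amounts: Okafor 1,111,186.47; Ibarra 699,009.35; Vance 2,559,061.17; Chaudhri 1,628,843.01.
After rounding ($1): Okafor $1,111,186; Ibarra $699,009; Vance $2,559,061; Chaudhri $1,628,843. Sum = $5,998,099.
Difference $5,998,100 − $5,998,099 = +$1 applied to largest allocation (Vance): Vance becomes $2,559,062.

Okafor: $1,111,186 | Ibarra: $699,009 | Vance: $2,559,062 | Chaudhri: $1,628,843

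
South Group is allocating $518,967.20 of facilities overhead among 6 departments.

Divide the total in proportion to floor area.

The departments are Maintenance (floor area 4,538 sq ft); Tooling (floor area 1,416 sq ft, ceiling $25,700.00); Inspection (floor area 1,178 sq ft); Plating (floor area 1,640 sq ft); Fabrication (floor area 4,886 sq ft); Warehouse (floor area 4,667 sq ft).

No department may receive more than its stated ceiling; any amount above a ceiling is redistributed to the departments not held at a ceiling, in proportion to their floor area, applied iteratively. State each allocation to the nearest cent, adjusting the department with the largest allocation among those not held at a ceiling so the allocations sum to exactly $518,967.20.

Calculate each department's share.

Maintenance: $132,381.96 | Tooling: $25,700.00 | Inspection: $34,364.47 | Plating: $47,841.87 | Fabrication: $142,533.77 | Warehouse: $136,145.13

Total floor area = 18,325.
Pro-rata shares before constraints: Maintenance 128,516.9524; Tooling 40,101.3673; Inspection 33,361.1657; Plating 46,445.0864; Fabrication 138,372.3732; Warehouse 132,170.25497.
Held at cap: Tooling ($25,700.00); residual $493,267.20 reallocated over remaining floor area 16,909.
Redistributed shares: Maintenance 132,381.9595 → $132,381.96; Inspection 34,364.4664 → $34,364.47; Plating 47,841.8717 → $47,841.87; Fabrication 142,533.7713 → $142,533.77; Warehouse 136,145.1311 → $136,145.13.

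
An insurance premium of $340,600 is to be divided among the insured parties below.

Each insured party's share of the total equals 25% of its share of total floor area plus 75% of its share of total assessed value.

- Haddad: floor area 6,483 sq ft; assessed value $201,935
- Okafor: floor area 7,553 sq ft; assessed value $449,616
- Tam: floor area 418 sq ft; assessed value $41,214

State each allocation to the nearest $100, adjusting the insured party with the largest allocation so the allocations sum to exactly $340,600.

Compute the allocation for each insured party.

Haddad: $112,700 · Okafor: $210,200 · Tam: $17,700

Floor area total 14,454; assessed value total 692,765.
Blended shares (25% floor area + 75% assessed value): Haddad 0.3308; Okafor 0.6174; Tam 0.0518.
Unrounded shares: Haddad 112,653.48; Okafor 210,286.80; Tam 17,659.72.
Rounded to nearest $100: Haddad $112,700; Okafor $210,300; Tam $17,700. Sum = $340,700.
Difference $340,600 − $340,700 = −$100 applied to largest allocation (Okafor): Okafor becomes $210,200.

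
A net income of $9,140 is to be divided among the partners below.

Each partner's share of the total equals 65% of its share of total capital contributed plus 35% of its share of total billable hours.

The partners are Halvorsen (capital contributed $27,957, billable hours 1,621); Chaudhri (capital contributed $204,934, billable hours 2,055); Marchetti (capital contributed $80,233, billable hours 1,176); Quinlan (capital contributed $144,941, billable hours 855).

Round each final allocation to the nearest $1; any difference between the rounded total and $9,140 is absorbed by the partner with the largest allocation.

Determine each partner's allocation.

Capital contributed total 458,065; billable hours total 5,707.
Composite weights (65% capital contributed + 35% billable hours): Halvorsen 0.1391; Chaudhri 0.4168; Marchetti 0.1860; Quinlan 0.2581.
Pro-rata amounts: Halvorsen 1,271.23; Chaudhri 3,809.86; Marchetti 1,699.80; Quinlan 2,359.11.
At nearest $1: Halvorsen $1,271; Chaudhri $3,810; Marchetti $1,700; Quinlan $2,359. Sum = $9,140.
No rounding difference to absorb.

Halvorsen: $1,271; Chaudhri: $3,810; Marchetti: $1,700; Quinlan: $2,359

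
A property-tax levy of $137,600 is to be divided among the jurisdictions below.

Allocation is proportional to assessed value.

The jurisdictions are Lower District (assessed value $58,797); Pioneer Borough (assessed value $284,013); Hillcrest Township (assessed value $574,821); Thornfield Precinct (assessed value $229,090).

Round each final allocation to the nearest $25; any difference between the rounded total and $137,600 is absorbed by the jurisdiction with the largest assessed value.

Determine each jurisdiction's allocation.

Lower District: $7,050; Pioneer Borough: $34,075; Hillcrest Township: $68,975; Thornfield Precinct: $27,500

Assessed value total: 58,797 + 284,013 + 574,821 + 229,090 = 1,146,721.
Raw shares: Lower District 7,055.31; Pioneer Borough 34,079.95; Hillcrest Township 68,975.25; Thornfield Precinct 27,489.50.
Rounded to nearest $25: Lower District $7,050; Pioneer Borough $34,075; Hillcrest Township $68,975; Thornfield Precinct $27,500. Sum = $137,600.
No rounding difference to absorb.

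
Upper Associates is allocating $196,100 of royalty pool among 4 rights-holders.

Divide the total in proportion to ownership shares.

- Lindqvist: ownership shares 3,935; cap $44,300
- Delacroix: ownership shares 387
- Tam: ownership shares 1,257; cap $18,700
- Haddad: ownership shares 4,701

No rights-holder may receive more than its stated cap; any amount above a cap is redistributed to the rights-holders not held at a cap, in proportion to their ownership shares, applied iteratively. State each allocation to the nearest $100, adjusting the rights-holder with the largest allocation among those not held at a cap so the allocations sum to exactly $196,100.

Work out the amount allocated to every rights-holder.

Lindqvist: $44,300; Delacroix: $10,100; Tam: $18,700; Haddad: $123,000

Ownership shares total: 10,280.
Proportional shares (ignoring caps): Lindqvist 75,063.57; Delacroix 7,382.36; Tam 23,978.38; Haddad 89,675.69.
Capped: Lindqvist ($44,300), Tam ($18,700); balance $133,100 reallocated over remaining ownership shares 5,088.
Remaining shares: Delacroix 10,123.76 → $10,100; Haddad 122,976.24 → $123,000.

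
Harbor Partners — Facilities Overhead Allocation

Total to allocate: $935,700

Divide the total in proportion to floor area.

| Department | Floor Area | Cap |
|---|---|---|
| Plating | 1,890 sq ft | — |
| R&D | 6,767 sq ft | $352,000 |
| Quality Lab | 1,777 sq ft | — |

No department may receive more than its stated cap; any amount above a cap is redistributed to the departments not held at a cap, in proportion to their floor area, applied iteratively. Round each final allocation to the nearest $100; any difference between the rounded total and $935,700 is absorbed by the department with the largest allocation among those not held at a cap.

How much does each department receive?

Plating: $300,800; R&D: $352,000; Quality Lab: $282,900

Total floor area = 10,434.
Proportional shares (ignoring caps): Plating 169,491.37; R&D 606,850.86; Quality Lab 159,357.76.
Held at cap: R&D ($352,000); remaining pool $583,700 reallocated over remaining floor area 3,667.
Redistributed shares: Plating 300,843.47 → $300,800; Quality Lab 282,856.53 → $282,900.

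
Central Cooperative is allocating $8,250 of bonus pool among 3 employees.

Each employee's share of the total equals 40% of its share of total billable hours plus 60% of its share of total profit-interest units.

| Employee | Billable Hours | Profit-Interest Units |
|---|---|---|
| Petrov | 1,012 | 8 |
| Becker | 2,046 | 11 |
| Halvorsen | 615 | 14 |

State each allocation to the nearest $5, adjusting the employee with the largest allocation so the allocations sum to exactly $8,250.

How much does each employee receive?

Petrov: $2,110; Becker: $3,485; Halvorsen: $2,655

Totals — billable hours 3,673, profit-interest units 33.
Composite weights (40% billable hours + 60% profit-interest units): Petrov 0.2557; Becker 0.4228; Halvorsen 0.3215.
Pro-rata amounts: Petrov 2,109.23; Becker 3,488.22; Halvorsen 2,652.55.
Rounded to nearest $5: Petrov $2,110; Becker $3,490; Halvorsen $2,655. Sum = $8,255.
Difference $8,250 − $8,255 = −$5 applied to largest allocation (Becker): Becker becomes $3,485.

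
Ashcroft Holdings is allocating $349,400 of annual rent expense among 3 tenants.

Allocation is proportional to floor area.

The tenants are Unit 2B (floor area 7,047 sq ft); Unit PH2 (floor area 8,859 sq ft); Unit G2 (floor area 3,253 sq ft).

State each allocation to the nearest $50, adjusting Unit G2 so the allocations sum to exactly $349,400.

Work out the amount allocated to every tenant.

Combined floor area = 19,159.
Proportional shares: Unit 2B 7,047/19,159 × $349,400 = 128,515.15; Unit PH2 8,859/19,159 × $349,400 = 161,560.34; Unit G2 3,253/19,159 × $349,400 = 59,324.51.
At nearest $50: Unit 2B $128,500; Unit PH2 $161,550; Unit G2 $59,300. Sum = $349,350.
Difference $349,400 − $349,350 = +$50 applied to Unit G2: Unit G2 becomes $59,350.

Unit 2B: $128,500 | Unit PH2: $161,550 | Unit G2: $59,350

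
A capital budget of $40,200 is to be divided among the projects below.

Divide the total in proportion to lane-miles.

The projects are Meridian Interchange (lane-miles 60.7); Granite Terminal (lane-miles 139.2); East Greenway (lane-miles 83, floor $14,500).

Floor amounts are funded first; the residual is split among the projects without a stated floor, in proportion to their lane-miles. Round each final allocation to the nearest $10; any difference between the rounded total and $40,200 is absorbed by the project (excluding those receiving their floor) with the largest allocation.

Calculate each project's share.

Guaranteed amounts: East Greenway $14,500. Remaining pool $25,700.
Remaining pool split over remaining lane-miles 199.9: Meridian Interchange 7,803.85 → $7,800; Granite Terminal 17,896.15 → $17,900.

Meridian Interchange: $7,800; Granite Terminal: $17,900; East Greenway: $14,500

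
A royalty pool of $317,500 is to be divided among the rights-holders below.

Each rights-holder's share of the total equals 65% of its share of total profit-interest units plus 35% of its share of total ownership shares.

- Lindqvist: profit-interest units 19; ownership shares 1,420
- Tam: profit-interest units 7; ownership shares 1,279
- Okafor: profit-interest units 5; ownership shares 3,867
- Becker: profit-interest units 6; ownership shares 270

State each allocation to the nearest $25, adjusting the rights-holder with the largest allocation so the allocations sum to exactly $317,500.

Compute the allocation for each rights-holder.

Profit-interest units total 37; ownership shares total 6,836.
Blended shares (65% profit-interest units + 35% ownership shares): Lindqvist 0.4065; Tam 0.1885; Okafor 0.2858; Becker 0.1192.
Unrounded shares: Lindqvist 129,059.66; Tam 59,835.15; Okafor 90,749.89; Becker 37,855.30.
At nearest $25: Lindqvist $129,050; Tam $59,825; Okafor $90,750; Becker $37,850. Sum = $317,475.
Difference $317,500 − $317,475 = +$25 applied to largest allocation (Lindqvist): Lindqvist becomes $129,075.

Lindqvist: $129,075; Tam: $59,825; Okafor: $90,750; Becker: $37,850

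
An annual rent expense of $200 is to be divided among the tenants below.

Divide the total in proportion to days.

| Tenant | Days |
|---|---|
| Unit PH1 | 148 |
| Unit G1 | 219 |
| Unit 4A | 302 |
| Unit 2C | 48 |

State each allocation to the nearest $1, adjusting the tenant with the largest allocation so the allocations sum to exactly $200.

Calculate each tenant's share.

Unit PH1: $41 | Unit G1: $61 | Unit 4A: $85 | Unit 2C: $13

Combined days = 717.
Raw shares: Unit PH1 148/717 × $200 = 41.28; Unit G1 219/717 × $200 = 61.09; Unit 4A 302/717 × $200 = 84.24; Unit 2C 48/717 × $200 = 13.39.
Rounded to nearest $1: Unit PH1 $41; Unit G1 $61; Unit 4A $84; Unit 2C $13. Sum = $199.
Difference $200 − $199 = +$1 applied to largest allocation (Unit 4A): Unit 4A becomes $85.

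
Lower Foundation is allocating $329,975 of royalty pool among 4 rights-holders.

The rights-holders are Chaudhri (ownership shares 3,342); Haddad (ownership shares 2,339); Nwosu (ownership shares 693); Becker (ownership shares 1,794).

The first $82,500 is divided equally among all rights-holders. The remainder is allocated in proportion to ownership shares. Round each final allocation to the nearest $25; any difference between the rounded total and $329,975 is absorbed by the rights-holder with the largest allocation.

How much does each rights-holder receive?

Chaudhri: $121,875 · Haddad: $91,500 · Nwosu: $41,625 · Becker: $74,975

Equal tier: $82,500 ÷ 4 = $20,625 apiece.
Remainder $247,475 by ownership shares (total 8,168): Chaudhri 101,256.30 → $101,250; Haddad 70,867.29 → $70,875; Nwosu 20,996.59 → $21,000; Becker 54,354.82 → $54,350.
Totals: Chaudhri $20,625 + $101,250 = $121,875; Haddad $20,625 + $70,875 = $91,500; Nwosu $20,625 + $21,000 = $41,625; Becker $20,625 + $54,350 = $74,975.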